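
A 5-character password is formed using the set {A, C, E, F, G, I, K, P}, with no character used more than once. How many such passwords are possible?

6720

Choose and order 5 of the 8 symbols: the first character has 8 options, the next 7, and so on down to 4.
That product is 8 × 7 × 6 × 5 × 4 = 6720.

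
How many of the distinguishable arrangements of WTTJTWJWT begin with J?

Fix J in the first position and arrange the remaining 8 letters.
Those 8 letters have T appearing 4 times and W appearing 3 times, giving (8)!/(4!·3!) = 280.

280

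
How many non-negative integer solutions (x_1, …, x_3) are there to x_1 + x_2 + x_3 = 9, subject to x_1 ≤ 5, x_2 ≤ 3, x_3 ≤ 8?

Without the upper bounds there are C(11,2) = 55 ways to split 9 among 3 variables.
Subtract solutions that violate a single cap (substitute x_i' = x_i − (cap_i+1)): x_1 ≥ 6 gives C(5,2) = 10; x_2 ≥ 4 gives C(7,2) = 21; x_3 ≥ 9 gives C(2,2) = 1. Together 32.
No two caps can be exceeded simultaneously, so the pair terms are all 0.
By inclusion–exclusion the count is 55 − 32 + 0 = 23.

23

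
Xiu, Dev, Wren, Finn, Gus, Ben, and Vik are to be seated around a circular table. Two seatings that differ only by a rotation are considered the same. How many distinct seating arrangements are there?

720

Seat Xiu anywhere (absorbing the rotational symmetry), then permute the other 6: (6)! = 720.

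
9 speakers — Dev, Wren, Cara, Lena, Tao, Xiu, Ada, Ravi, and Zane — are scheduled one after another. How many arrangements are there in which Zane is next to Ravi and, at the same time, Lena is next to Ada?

Treat {Zane,Ravi} as one block (2 orders) and {Lena,Ada} as another (2 orders).
That leaves 7 units to arrange: 2 × 2 × 7! = 4 × 5040 = 20160.

20160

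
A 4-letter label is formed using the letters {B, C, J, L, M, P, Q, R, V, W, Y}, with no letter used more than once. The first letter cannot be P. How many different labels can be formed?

7200

The first letter has 11−1 = 10 choices (anything except P).
The remaining 3 letters are filled from the other 10 symbols without repetition: 10 × 9 × 8 = 720.
Total: 10 × 720 = 7200.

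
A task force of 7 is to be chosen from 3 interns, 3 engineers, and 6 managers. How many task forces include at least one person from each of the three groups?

Unrestricted: C(12,7) = 792 ways to pick any 7 of the 12.
Selections missing a whole group: no interns → C(9,7) = 36; no engineers → C(9,7) = 36; no managers → C(6,7) = 0.
Add back selections omitting two groups (i.e. drawn from a single group): C(3,7) + C(3,7) + C(6,7) = 0.
By inclusion–exclusion: 792 − 72 + 0 = 720.

720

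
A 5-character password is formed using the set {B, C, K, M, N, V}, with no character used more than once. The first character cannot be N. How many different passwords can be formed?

600

The first character has 6−1 = 5 choices (anything except N).
The remaining 4 characters are filled from the other 5 symbols without repetition: 5 × 4 × 3 × 2 = 120.
Total: 5 × 120 = 600.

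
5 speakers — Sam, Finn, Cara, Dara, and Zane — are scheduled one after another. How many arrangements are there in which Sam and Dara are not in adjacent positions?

72

Of the 5! = 120 arrangements, those with Sam and Dara adjacent number 2 × 4! = 48 (treat the pair as a block with 2 internal orders).
So 120 − 48 = 72 arrangements keep them apart.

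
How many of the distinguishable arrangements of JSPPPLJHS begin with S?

3360

With the first slot taken by S, it remains to arrange the other 8 letters (JPPPLJHS).
Those 8 letters have J appearing twice and P appearing 3 times, giving (8)!/(3!·2!) = 3360.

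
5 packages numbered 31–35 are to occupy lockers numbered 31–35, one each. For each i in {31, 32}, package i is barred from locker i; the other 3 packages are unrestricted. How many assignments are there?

78

Let Aᵢ (for i ∈ {31, 32}) be the placements that put package i in its forbidden locker. Any j of these fix j positions, leaving (5−j)! ways to fill the rest, and there are C(2,j) ways to pick which j.
By inclusion–exclusion, the number of valid placements is Σ_{j=0}^{2} (−1)^j C(2,j)·(5−j)!.
Computing: 120 − 48 + 6 = 78.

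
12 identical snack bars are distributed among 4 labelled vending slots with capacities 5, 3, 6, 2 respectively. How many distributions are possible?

By stars and bars, unrestricted non-negative solutions to x_1+…+x_4 = 12 number C(12+3,3) = 455.
Subtract solutions that violate a single cap (substitute x_i' = x_i − (cap_i+1)): x_1 ≥ 6 gives C(9,3) = 84; x_2 ≥ 4 gives C(11,3) = 165; x_3 ≥ 7 gives C(8,3) = 56; x_4 ≥ 3 gives C(12,3) = 220. Together 525.
Add back pairs where two caps are both exceeded: 10 + 0 + 20 + 4 + 56 + 10 = 100.
By inclusion–exclusion the count is 455 − 525 + 100 = 30.

30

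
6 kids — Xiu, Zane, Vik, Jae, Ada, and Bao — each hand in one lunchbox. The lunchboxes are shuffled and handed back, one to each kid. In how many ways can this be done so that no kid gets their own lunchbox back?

Let Aᵢ be the assignments in which kid i gets their own lunchbox. We want the size of the complement of A₁∪…∪A_6.
By inclusion–exclusion this is Σ_{j=0}^{6} (−1)^j C(6,j)·(6−j)!.
Computing: 720 − 720 + 360 − 120 + 30 − 6 + 1 = 265.

265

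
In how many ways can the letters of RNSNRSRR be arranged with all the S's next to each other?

Treat the 2 copies of S as a single block. The multiset to arrange is then {SS, N, N, R, R, R, R}, 7 items in all.
That gives (7)!/(4!·2!) = 105 arrangements.

105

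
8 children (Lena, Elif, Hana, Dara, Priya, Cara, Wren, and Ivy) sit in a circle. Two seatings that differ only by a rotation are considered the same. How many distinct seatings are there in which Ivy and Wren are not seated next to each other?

3600

Without the restriction there are (7)! = 5040 seatings.
Those with Ivy next to Wren: fuse the pair into one unit and seat 7 units around a circle — 2·(6)! = 1440.
Subtracting, 5040 − 1440 = 3600.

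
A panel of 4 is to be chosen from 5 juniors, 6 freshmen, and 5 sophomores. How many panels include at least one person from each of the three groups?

With no constraint there are C(16,4) = 1820 possible selections.
Subtract selections that omit an entire group: no juniors → C(11,4) = 330; no freshmen → C(10,4) = 210; no sophomores → C(11,4) = 330.
Add back selections omitting two groups (i.e. drawn from a single group): C(5,4) + C(6,4) + C(5,4) = 25.
By inclusion–exclusion: 1820 − 870 + 25 = 975.

975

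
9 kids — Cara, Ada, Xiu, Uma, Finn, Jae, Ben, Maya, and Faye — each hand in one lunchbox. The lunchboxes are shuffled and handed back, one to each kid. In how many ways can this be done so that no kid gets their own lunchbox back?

133496

This is the derangement count D_9: permutations of 9 items with no fixed point.
By inclusion–exclusion this is Σ_{j=0}^{9} (−1)^j C(9,j)·(9−j)!.
Computing: 362880 − 362880 + 181440 − 60480 + 15120 − 3024 + 504 − 72 + 9 − 1 = 133496.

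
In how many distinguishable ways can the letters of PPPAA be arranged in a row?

The 5 letters of PPPAA have repeats: A appearing twice and P appearing 3 times.
The number of distinct arrangements is 5!/(3!·2!) = 120/12 = 10.

10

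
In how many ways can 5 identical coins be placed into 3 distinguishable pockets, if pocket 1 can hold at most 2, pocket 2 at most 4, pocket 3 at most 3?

11

Ignoring the caps, the number of non-negative solutions to x_1+…+x_3 = 5 is C(7,2) = 21.
Subtract solutions that violate a single cap (substitute x_i' = x_i − (cap_i+1)): x_1 ≥ 3 gives C(4,2) = 6; x_2 ≥ 5 gives C(2,2) = 1; x_3 ≥ 4 gives C(3,2) = 3. Together 10.
No two caps can be exceeded simultaneously, so the pair terms are all 0.
By inclusion–exclusion the count is 21 − 10 + 0 = 11.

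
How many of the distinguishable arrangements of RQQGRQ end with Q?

30

With the last slot taken by Q, it remains to arrange the other 5 letters (RQGRQ).
Those 5 letters have Q appearing twice and R appearing twice, giving (5)!/(2!·2!) = 30.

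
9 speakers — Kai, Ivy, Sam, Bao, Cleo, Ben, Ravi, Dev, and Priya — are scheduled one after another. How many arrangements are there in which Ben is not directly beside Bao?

282240

There are 9! = 362880 arrangements in all. If Ben and Bao are adjacent, merging them into one block gives 2·(8)! = 80640 arrangements.
So 362880 − 80640 = 282240 arrangements keep them apart.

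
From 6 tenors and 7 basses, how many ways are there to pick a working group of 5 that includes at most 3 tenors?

1176

Split by how many tenors are chosen (0 through 3).
Sum: C(6,0)·C(7,5) + C(6,1)·C(7,4) + C(6,2)·C(7,3) + C(6,3)·C(7,2) = 21 + 210 + 525 + 420 = 1176.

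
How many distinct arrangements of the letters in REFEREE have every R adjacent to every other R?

30

Treat the 2 copies of R as a single block. The multiset to arrange is then {RR, E, E, E, E, F}, 6 items in all.
That gives (6)!/(4!) = 30 arrangements.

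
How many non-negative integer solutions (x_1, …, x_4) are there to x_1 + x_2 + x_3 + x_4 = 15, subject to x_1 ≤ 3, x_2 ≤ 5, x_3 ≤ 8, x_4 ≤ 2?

19

By stars and bars, unrestricted non-negative solutions to x_1+…+x_4 = 15 number C(15+3,3) = 816.
Subtract solutions that violate a single cap (substitute x_i' = x_i − (cap_i+1)): x_1 ≥ 4 gives C(14,3) = 364; x_2 ≥ 6 gives C(12,3) = 220; x_3 ≥ 9 gives C(9,3) = 84; x_4 ≥ 3 gives C(15,3) = 455. Together 1123.
Add back pairs where two caps are both exceeded: 56 + 10 + 165 + 1 + 84 + 20 = 336.
Subtract triples: 0 + 10 + 0 + 0 = 10.
By inclusion–exclusion the count is 816 − 1123 + 336 − 10 = 19.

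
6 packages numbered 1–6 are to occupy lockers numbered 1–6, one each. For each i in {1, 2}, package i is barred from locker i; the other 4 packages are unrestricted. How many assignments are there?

Let Aᵢ (for i ∈ {1, 2}) be the placements that put package i in its forbidden locker. Any j of these fix j positions, leaving (6−j)! ways to fill the rest, and there are C(2,j) ways to pick which j.
By inclusion–exclusion, the number of valid placements is Σ_{j=0}^{2} (−1)^j C(2,j)·(6−j)!.
Computing: 720 − 240 + 24 = 504.

504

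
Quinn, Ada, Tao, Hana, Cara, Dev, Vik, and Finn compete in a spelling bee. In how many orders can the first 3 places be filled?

336

There are 8 choices for 1st place, 7 for 2nd, and 6 for 3rd.
That gives 8 × 7 × 6 = 336.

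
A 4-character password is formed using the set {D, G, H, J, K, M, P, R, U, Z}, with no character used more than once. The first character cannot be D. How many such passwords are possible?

The first character has 10−1 = 9 choices (anything except D).
The remaining 3 characters are filled from the other 9 symbols without repetition: 9 × 8 × 7 = 504.
Total: 9 × 504 = 4536.

4536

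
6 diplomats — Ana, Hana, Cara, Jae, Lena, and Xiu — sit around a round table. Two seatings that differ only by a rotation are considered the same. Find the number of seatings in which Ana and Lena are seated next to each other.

Treat {Ana, Lena} as one unit (2 internal orders) and seat the resulting 5 units around the table: (4)! circular arrangements.
So 2 × (4)! = 2 × 24 = 48.

48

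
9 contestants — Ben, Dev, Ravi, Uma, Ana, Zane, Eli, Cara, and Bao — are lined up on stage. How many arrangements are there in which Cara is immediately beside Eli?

80640

Glue Cara and Eli into one block (2 internal orders), leaving 8 units to arrange in a row.
That gives 2 × 8! = 2 × 40320 = 80640.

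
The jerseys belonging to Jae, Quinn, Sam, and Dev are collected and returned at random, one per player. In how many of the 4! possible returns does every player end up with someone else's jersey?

9

Let Aᵢ be the assignments in which player i gets their old jersey. We want the size of the complement of A₁∪…∪A_4.
By inclusion–exclusion this is Σ_{j=0}^{4} (−1)^j C(4,j)·(4−j)!.
Computing: 24 − 24 + 12 − 4 + 1 = 9.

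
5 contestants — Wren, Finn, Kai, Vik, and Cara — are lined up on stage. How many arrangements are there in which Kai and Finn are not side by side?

Of the 5! = 120 arrangements, those with Kai and Finn adjacent number 2 × 4! = 48 (treat the pair as a block with 2 internal orders).
Complementary counting: 120 − 48 = 72.

72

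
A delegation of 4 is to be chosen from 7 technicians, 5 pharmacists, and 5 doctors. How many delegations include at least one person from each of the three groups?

With no constraint there are C(17,4) = 2380 possible selections.
Subtract selections that omit an entire group: no technicians → C(10,4) = 210; no pharmacists → C(12,4) = 495; no doctors → C(12,4) = 495.
Add back selections omitting two groups (i.e. drawn from a single group): C(7,4) + C(5,4) + C(5,4) = 45.
By inclusion–exclusion: 2380 − 1200 + 45 = 1225.

1225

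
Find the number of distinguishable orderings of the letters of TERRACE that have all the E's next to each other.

360

Treat the 2 copies of E as a single block. The multiset to arrange is then {EE, A, C, R, R, T}, 6 items in all.
That gives (6)!/(2!) = 360 arrangements.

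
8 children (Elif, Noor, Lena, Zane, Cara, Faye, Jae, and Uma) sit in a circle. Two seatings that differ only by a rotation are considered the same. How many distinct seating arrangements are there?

Fix one person's seat to break rotational symmetry; the remaining 7 people can be arranged in (7)! = 5040 ways.

5040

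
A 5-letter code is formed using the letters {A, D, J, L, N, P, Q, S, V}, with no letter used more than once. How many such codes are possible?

Choose and order 5 of the 9 symbols: the first letter has 9 options, the next 8, and so on down to 5.
9 × 8 × 7 × 6 × 5 = 15120.

15120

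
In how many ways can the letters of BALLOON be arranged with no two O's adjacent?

Total arrangements of BALLOON: 7!/(2!·2!) = 1260.
If the two O's are adjacent, glue them into one block, leaving 6 items to arrange: (6)!/(2!) = 360 ways.
Subtracting, 1260 − 360 = 900 arrangements keep the O's apart.

900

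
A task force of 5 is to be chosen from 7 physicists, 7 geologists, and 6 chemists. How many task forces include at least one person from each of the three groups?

Total 5-person selections from all 20: C(20,5) = 15504.
Subtract selections that omit an entire group: no physicists → C(13,5) = 1287; no geologists → C(13,5) = 1287; no chemists → C(14,5) = 2002.
Add back selections omitting two groups (i.e. drawn from a single group): C(7,5) + C(7,5) + C(6,5) = 48.
By inclusion–exclusion: 15504 − 4576 + 48 = 10976.

10976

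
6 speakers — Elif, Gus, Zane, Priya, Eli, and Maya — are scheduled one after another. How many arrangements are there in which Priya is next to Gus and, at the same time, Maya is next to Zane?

96

Treat {Priya,Gus} as one block (2 orders) and {Maya,Zane} as another (2 orders).
That leaves 4 units to arrange: 2 × 2 × 4! = 4 × 24 = 96.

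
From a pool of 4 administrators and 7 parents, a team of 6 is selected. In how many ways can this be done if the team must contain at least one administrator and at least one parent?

With no constraint there are C(11,6) = 462 possible selections.
Subtract selections that omit an entire group: no administrators → C(7,6) = 7; no parents → C(4,6) = 0.
Both groups omitted at once is impossible, so 462 − 7 = 455.

455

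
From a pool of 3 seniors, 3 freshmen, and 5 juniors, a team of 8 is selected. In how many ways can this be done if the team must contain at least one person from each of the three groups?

163

Unrestricted: C(11,8) = 165 ways to pick any 8 of the 11.
Subtract selections that omit an entire group: no seniors → C(8,8) = 1; no freshmen → C(8,8) = 1; no juniors → C(6,8) = 0.
Add back selections omitting two groups (i.e. drawn from a single group): C(3,8) + C(3,8) + C(5,8) = 0.
By inclusion–exclusion: 165 − 2 + 0 = 163.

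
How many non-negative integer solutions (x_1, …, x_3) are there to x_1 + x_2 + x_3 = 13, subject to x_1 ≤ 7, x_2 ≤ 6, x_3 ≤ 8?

Ignoring the caps, the number of non-negative solutions to x_1+…+x_3 = 13 is C(15,2) = 105.
Subtract solutions that violate a single cap (substitute x_i' = x_i − (cap_i+1)): x_1 ≥ 8 gives C(7,2) = 21; x_2 ≥ 7 gives C(8,2) = 28; x_3 ≥ 9 gives C(6,2) = 15. Together 64.
No two caps can be exceeded simultaneously, so the pair terms are all 0.
By inclusion–exclusion the count is 105 − 64 + 0 = 41.

41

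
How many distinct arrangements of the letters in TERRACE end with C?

180

With the last slot taken by C, it remains to arrange the other 6 letters (TERRAE).
Those 6 letters have E appearing twice and R appearing twice, giving (6)!/(2!·2!) = 180.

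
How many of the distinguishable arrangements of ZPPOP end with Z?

4

Fix Z in the last position and arrange the remaining 4 letters.
Those 4 letters have P appearing 3 times, giving (4)!/(3!) = 4.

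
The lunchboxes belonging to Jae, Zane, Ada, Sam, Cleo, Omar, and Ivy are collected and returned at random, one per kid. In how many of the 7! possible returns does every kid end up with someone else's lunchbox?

Let Aᵢ be the assignments in which kid i gets their own lunchbox. We want the size of the complement of A₁∪…∪A_7.
By inclusion–exclusion this is Σ_{j=0}^{7} (−1)^j C(7,j)·(7−j)!.
Computing: 5040 − 5040 + 2520 − 840 + 210 − 42 + 7 − 1 = 1854.

1854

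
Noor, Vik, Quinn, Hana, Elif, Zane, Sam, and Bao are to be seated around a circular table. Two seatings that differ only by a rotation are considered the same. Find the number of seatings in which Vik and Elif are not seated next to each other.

3600

All circular seatings of 8 people number (7)! = 5040.
Seatings with Vik beside Elif: treat them as a block with 2 internal orders, giving 2 × (6)! = 1440.
Subtracting, 5040 − 1440 = 3600.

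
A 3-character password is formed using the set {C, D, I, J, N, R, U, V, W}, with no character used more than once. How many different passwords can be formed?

This is a permutation of 3 out of 9: P(9,3) = 9!/6!.
That product is 9 × 8 × 7 = 504.

504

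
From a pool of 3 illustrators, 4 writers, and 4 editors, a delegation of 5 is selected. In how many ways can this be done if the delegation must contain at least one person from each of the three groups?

364

With no constraint there are C(11,5) = 462 possible selections.
Selections missing a whole group: no illustrators → C(8,5) = 56; no writers → C(7,5) = 21; no editors → C(7,5) = 21.
Add back selections omitting two groups (i.e. drawn from a single group): C(3,5) + C(4,5) + C(4,5) = 0.
By inclusion–exclusion: 462 − 98 + 0 = 364.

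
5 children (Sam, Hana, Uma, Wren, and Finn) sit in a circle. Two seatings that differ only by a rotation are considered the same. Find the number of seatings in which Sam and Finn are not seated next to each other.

12

Without the restriction there are (4)! = 24 seatings.
Those with Sam next to Finn: fuse the pair into one unit and seat 4 units around a circle — 2·(3)! = 12.
Subtracting, 24 − 12 = 12.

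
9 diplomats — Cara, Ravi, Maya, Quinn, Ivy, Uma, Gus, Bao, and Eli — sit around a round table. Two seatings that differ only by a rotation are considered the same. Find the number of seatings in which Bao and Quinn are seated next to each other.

Glue Bao and Quinn into a block (2 internal orders). Seating 8 units around a circle gives (7)! arrangements.
So 2 × (7)! = 2 × 5040 = 10080.

10080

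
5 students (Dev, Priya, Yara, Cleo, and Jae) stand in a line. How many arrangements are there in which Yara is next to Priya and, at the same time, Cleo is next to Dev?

24

Treat {Yara,Priya} as one block (2 orders) and {Cleo,Dev} as another (2 orders).
That leaves 3 units to arrange: 2 × 2 × 3! = 4 × 6 = 24.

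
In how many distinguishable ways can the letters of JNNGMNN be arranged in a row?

The 7 letters of JNNGMNN have repeats: N appearing 4 times.
So there are 7! / (4!) = 210 distinguishable arrangements.

210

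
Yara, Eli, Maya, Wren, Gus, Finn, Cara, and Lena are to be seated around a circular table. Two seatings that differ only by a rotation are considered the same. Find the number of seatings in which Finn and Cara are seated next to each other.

Glue Finn and Cara into a block (2 internal orders). Seating 7 units around a circle gives (6)! arrangements.
So 2 × (6)! = 2 × 720 = 1440.

1440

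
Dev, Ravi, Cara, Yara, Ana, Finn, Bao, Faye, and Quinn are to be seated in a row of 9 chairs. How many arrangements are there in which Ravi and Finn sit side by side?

80640

Treat {Ravi, Finn} as a single unit. There are 8 units to order, and the pair itself can be ordered 2 ways.
That gives 2 × 8! = 2 × 40320 = 80640.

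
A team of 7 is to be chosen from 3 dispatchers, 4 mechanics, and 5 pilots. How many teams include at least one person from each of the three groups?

Total 7-person selections from all 12: C(12,7) = 792.
Subtract selections that omit an entire group: no dispatchers → C(9,7) = 36; no mechanics → C(8,7) = 8; no pilots → C(7,7) = 1.
Add back selections omitting two groups (i.e. drawn from a single group): C(3,7) + C(4,7) + C(5,7) = 0.
By inclusion–exclusion: 792 − 45 + 0 = 747.

747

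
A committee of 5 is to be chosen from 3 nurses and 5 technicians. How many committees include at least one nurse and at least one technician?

Unrestricted: C(8,5) = 56 ways to pick any 5 of the 8.
Subtract selections that omit an entire group: no nurses → C(5,5) = 1; no technicians → C(3,5) = 0.
Both groups omitted at once is impossible, so 56 − 1 = 55.

55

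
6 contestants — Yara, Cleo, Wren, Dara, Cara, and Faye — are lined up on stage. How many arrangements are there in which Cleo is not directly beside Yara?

480

There are 6! = 720 arrangements in all. If Cleo and Yara are adjacent, merging them into one block gives 2·(5)! = 240 arrangements.
Complementary counting: 720 − 240 = 480.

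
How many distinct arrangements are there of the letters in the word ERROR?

20

The 5 letters of ERROR have repeats: R appearing 3 times.
So there are 5! / (3!) = 20 distinguishable arrangements.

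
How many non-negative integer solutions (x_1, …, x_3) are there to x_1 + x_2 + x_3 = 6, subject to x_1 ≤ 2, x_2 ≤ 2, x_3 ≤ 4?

6

Without the upper bounds there are C(8,2) = 28 ways to split 6 among 3 variables.
Subtract solutions that violate a single cap (substitute x_i' = x_i − (cap_i+1)): x_1 ≥ 3 gives C(5,2) = 10; x_2 ≥ 3 gives C(5,2) = 10; x_3 ≥ 5 gives C(3,2) = 3. Together 23.
Add back pairs where two caps are both exceeded: 1 + 0 + 0 = 1.
By inclusion–exclusion the count is 28 − 23 + 1 = 6.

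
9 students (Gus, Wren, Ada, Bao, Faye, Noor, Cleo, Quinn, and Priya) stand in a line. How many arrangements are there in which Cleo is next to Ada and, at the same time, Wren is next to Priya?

Treat {Cleo,Ada} as one block (2 orders) and {Wren,Priya} as another (2 orders).
That leaves 7 units to arrange: 2 × 2 × 7! = 4 × 5040 = 20160.

20160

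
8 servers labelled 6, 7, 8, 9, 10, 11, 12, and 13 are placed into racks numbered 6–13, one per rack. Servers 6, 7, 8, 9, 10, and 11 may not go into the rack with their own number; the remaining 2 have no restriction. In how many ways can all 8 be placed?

Let Aᵢ (for 6 ≤ i ≤ 11) be the placements that put server i in its forbidden rack. Any j of these fix j positions, leaving (8−j)! ways to fill the rest, and there are C(6,j) ways to pick which j.
By inclusion–exclusion, the number of valid placements is Σ_{j=0}^{6} (−1)^j C(6,j)·(8−j)!.
Computing: 40320 − 30240 + 10800 − 2400 + 360 − 36 + 2 = 18806.

18806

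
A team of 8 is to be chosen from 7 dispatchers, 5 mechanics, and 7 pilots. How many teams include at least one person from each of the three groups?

Unrestricted: C(19,8) = 75582 ways to pick any 8 of the 19.
Selections missing a whole group: no dispatchers → C(12,8) = 495; no mechanics → C(14,8) = 3003; no pilots → C(12,8) = 495.
Add back selections omitting two groups (i.e. drawn from a single group): C(7,8) + C(5,8) + C(7,8) = 0.
By inclusion–exclusion: 75582 − 3993 + 0 = 71589.

71589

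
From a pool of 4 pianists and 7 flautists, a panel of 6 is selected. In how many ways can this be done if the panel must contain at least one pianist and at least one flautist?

455

Unrestricted: C(11,6) = 462 ways to pick any 6 of the 11.
Selections missing a whole group: no pianists → C(7,6) = 7; no flautists → C(4,6) = 0.
Both groups omitted at once is impossible, so 462 − 7 = 455.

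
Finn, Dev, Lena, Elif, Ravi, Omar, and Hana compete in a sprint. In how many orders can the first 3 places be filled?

There are 7 choices for 1st place, 6 for 2nd, and 5 for 3rd.
That gives 7 × 6 × 5 = 210.

210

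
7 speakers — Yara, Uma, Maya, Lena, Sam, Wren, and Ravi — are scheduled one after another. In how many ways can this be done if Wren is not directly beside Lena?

There are 7! = 5040 arrangements in all. If Wren and Lena are adjacent, merging them into one block gives 2·(6)! = 1440 arrangements.
Complementary counting: 5040 − 1440 = 3600.

3600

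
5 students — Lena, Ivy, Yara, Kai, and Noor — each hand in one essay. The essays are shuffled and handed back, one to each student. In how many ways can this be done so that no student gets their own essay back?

This is the derangement count D_5: permutations of 5 items with no fixed point.
By inclusion–exclusion this is Σ_{j=0}^{5} (−1)^j C(5,j)·(5−j)!.
Computing: 120 − 120 + 60 − 20 + 5 − 1 = 44.

44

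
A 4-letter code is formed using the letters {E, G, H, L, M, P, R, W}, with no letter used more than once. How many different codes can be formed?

1680

Choose and order 4 of the 8 symbols: the first letter has 8 options, the next 7, then 6, 5.
8 × 7 × 6 × 5 = 1680.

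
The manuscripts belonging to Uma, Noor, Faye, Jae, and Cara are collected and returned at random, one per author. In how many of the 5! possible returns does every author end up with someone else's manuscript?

44

Let Aᵢ be the assignments in which author i gets their own manuscript. We want the size of the complement of A₁∪…∪A_5.
By inclusion–exclusion this is Σ_{j=0}^{5} (−1)^j C(5,j)·(5−j)!.
Computing: 120 − 120 + 60 − 20 + 5 − 1 = 44.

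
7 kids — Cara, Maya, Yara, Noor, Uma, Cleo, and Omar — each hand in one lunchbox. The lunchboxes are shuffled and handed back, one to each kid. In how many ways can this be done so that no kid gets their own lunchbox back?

1854

Let Aᵢ be the assignments in which kid i gets their own lunchbox. We want the size of the complement of A₁∪…∪A_7.
By inclusion–exclusion this is Σ_{j=0}^{7} (−1)^j C(7,j)·(7−j)!.
Computing: 5040 − 5040 + 2520 − 840 + 210 − 42 + 7 − 1 = 1854.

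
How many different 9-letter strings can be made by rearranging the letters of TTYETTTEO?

The 9 letters of TTYETTTEO have repeats: E appearing twice and T appearing 5 times.
The number of distinct arrangements is 9!/(5!·2!) = 362880/240 = 1512.

1512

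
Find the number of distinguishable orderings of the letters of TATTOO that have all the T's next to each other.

Treat the 3 copies of T as a single block. The multiset to arrange is then {TTT, A, O, O}, 4 items in all.
That gives (4)!/(2!) = 12 arrangements.

12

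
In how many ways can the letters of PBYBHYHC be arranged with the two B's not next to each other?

There are 8!/(2!·2!·2!) = 5040 arrangements of PBYBHYHC in total.
If the two B's are adjacent, glue them into one block, leaving 7 items to arrange: (7)!/(2!·2!) = 1260 ways.
Subtracting, 5040 − 1260 = 3780 arrangements keep the B's apart.

3780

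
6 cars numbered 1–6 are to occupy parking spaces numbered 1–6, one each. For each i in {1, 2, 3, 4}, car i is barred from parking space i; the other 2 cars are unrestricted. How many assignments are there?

362

Let Aᵢ (for 1 ≤ i ≤ 4) be the placements that put car i in its forbidden parking space. Any j of these fix j positions, leaving (6−j)! ways to fill the rest, and there are C(4,j) ways to pick which j.
By inclusion–exclusion, the number of valid placements is Σ_{j=0}^{4} (−1)^j C(4,j)·(6−j)!.
Computing: 720 − 480 + 144 − 24 + 2 = 362.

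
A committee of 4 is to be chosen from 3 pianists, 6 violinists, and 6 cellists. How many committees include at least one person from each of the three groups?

Total 4-person selections from all 15: C(15,4) = 1365.
Subtract selections that omit an entire group: no pianists → C(12,4) = 495; no violinists → C(9,4) = 126; no cellists → C(9,4) = 126.
Add back selections omitting two groups (i.e. drawn from a single group): C(3,4) + C(6,4) + C(6,4) = 30.
By inclusion–exclusion: 1365 − 747 + 30 = 648.

648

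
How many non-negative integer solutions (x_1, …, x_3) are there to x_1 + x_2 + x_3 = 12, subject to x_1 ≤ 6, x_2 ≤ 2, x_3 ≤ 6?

By stars and bars, unrestricted non-negative solutions to x_1+…+x_3 = 12 number C(12+2,2) = 91.
Subtract solutions that violate a single cap (substitute x_i' = x_i − (cap_i+1)): x_1 ≥ 7 gives C(7,2) = 21; x_2 ≥ 3 gives C(11,2) = 55; x_3 ≥ 7 gives C(7,2) = 21. Together 97.
Add back pairs where two caps are both exceeded: 6 + 0 + 6 = 12.
By inclusion–exclusion the count is 91 − 97 + 12 = 6.

6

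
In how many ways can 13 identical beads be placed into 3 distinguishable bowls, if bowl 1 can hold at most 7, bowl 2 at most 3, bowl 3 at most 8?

18

Without the upper bounds there are C(15,2) = 105 ways to split 13 among 3 bowls.
Subtract solutions that violate a single cap (substitute x_i' = x_i − (cap_i+1)): x_1 ≥ 8 gives C(7,2) = 21; x_2 ≥ 4 gives C(11,2) = 55; x_3 ≥ 9 gives C(6,2) = 15. Together 91.
Add back pairs where two caps are both exceeded: 3 + 0 + 1 = 4.
By inclusion–exclusion the count is 105 − 91 + 4 = 18.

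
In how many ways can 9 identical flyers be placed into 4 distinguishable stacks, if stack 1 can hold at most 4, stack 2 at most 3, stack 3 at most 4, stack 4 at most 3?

46

Without the upper bounds there are C(12,3) = 220 ways to split 9 among 4 stacks.
Subtract solutions that violate a single cap (substitute x_i' = x_i − (cap_i+1)): x_1 ≥ 5 gives C(7,3) = 35; x_2 ≥ 4 gives C(8,3) = 56; x_3 ≥ 5 gives C(7,3) = 35; x_4 ≥ 4 gives C(8,3) = 56. Together 182.
Add back pairs where two caps are both exceeded: 1 + 0 + 1 + 1 + 4 + 1 = 8.
By inclusion–exclusion the count is 220 − 182 + 8 = 46.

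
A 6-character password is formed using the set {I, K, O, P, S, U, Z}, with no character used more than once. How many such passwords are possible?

Choose and order 6 of the 7 symbols: the first character has 7 options, the next 6, and so on down to 2.
7 × 6 × 5 × 4 × 3 × 2 = 5040.

5040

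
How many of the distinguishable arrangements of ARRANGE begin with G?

180

Fix G in the first position and arrange the remaining 6 letters.
Those 6 letters have A appearing twice and R appearing twice, giving (6)!/(2!·2!) = 180.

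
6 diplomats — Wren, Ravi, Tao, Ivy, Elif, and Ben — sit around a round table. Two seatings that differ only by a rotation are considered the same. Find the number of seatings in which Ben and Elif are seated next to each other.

Treat {Ben, Elif} as one unit (2 internal orders) and seat the resulting 5 units around the table: (4)! circular arrangements.
So 2 × (4)! = 2 × 24 = 48.

48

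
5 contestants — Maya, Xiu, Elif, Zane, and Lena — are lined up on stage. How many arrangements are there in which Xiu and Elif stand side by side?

Place the 3 others and the Xiu-Elif pair as 4 objects in a line; the pair has 2 internal arrangements.
That gives 2 × 4! = 2 × 24 = 48.

48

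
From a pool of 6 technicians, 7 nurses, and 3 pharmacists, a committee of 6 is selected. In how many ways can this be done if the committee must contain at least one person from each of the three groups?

Total 6-person selections from all 16: C(16,6) = 8008.
Subtract selections that omit an entire group: no technicians → C(10,6) = 210; no nurses → C(9,6) = 84; no pharmacists → C(13,6) = 1716.
Add back selections omitting two groups (i.e. drawn from a single group): C(6,6) + C(7,6) + C(3,6) = 8.
By inclusion–exclusion: 8008 − 2010 + 8 = 6006.

6006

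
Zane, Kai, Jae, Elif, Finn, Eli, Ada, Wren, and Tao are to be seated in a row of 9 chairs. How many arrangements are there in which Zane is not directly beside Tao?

Of the 9! = 362880 arrangements, those with Zane and Tao adjacent number 2 × 8! = 80640 (treat the pair as a block with 2 internal orders).
Complementary counting: 362880 − 80640 = 282240.

282240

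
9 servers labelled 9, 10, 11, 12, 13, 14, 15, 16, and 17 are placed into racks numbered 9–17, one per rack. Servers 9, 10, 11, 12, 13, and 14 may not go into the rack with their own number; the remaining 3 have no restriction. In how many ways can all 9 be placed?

183822

Let Aᵢ (for 9 ≤ i ≤ 14) be the placements that put server i in its forbidden rack. Any j of these fix j positions, leaving (9−j)! ways to fill the rest, and there are C(6,j) ways to pick which j.
By inclusion–exclusion, the number of valid placements is Σ_{j=0}^{6} (−1)^j C(6,j)·(9−j)!.
Computing: 362880 − 241920 + 75600 − 14400 + 1800 − 144 + 6 = 183822.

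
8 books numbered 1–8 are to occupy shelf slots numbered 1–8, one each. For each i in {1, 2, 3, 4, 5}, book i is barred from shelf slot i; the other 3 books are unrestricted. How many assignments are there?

Let Aᵢ (for 1 ≤ i ≤ 5) be the placements that put book i in its forbidden shelf slot. Any j of these fix j positions, leaving (8−j)! ways to fill the rest, and there are C(5,j) ways to pick which j.
By inclusion–exclusion, the number of valid placements is Σ_{j=0}^{5} (−1)^j C(5,j)·(8−j)!.
Computing: 40320 − 25200 + 7200 − 1200 + 120 − 6 = 21234.

21234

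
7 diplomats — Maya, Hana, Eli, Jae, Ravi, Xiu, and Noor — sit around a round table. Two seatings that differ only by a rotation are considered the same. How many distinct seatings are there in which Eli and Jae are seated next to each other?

240

Treat {Eli, Jae} as one unit (2 internal orders) and seat the resulting 6 units around the table: (5)! circular arrangements.
So 2 × (5)! = 2 × 120 = 240.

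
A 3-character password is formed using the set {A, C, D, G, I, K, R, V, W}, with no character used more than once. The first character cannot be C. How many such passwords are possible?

The first character has 9−1 = 8 choices (anything except C).
The remaining 2 characters are filled from the other 8 symbols without repetition: 8 × 7 = 56.
Total: 8 × 56 = 448.

448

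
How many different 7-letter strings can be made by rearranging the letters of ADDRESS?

1260

The 7 letters of ADDRESS have repeats: D appearing twice and S appearing twice.
The number of distinct arrangements is 7!/(2!·2!) = 5040/4 = 1260.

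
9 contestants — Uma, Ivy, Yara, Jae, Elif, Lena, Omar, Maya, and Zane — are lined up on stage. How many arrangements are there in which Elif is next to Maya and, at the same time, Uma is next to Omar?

20160

Treat {Elif,Maya} as one block (2 orders) and {Uma,Omar} as another (2 orders).
That leaves 7 units to arrange: 2 × 2 × 7! = 4 × 5040 = 20160.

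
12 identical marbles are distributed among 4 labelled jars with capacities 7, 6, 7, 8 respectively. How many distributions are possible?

Ignoring the caps, the number of non-negative solutions to x_1+…+x_4 = 12 is C(15,3) = 455.
Subtract solutions that violate a single cap (substitute x_i' = x_i − (cap_i+1)): x_1 ≥ 8 gives C(7,3) = 35; x_2 ≥ 7 gives C(8,3) = 56; x_3 ≥ 8 gives C(7,3) = 35; x_4 ≥ 9 gives C(6,3) = 20. Together 146.
No two caps can be exceeded simultaneously, so the pair terms are all 0.
By inclusion–exclusion the count is 455 − 146 + 0 = 309.

309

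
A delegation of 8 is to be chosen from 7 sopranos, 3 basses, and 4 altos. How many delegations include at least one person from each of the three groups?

Unrestricted: C(14,8) = 3003 ways to pick any 8 of the 14.
Subtract selections that omit an entire group: no sopranos → C(7,8) = 0; no basses → C(11,8) = 165; no altos → C(10,8) = 45.
Add back selections omitting two groups (i.e. drawn from a single group): C(7,8) + C(3,8) + C(4,8) = 0.
By inclusion–exclusion: 3003 − 210 + 0 = 2793.

2793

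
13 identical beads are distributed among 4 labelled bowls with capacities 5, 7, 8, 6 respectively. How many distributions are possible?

266

Without the upper bounds there are C(16,3) = 560 ways to split 13 among 4 bowls.
Subtract solutions that violate a single cap (substitute x_i' = x_i − (cap_i+1)): x_1 ≥ 6 gives C(10,3) = 120; x_2 ≥ 8 gives C(8,3) = 56; x_3 ≥ 9 gives C(7,3) = 35; x_4 ≥ 7 gives C(9,3) = 84. Together 295.
Add back pairs where two caps are both exceeded: 0 + 0 + 1 + 0 + 0 + 0 = 1.
By inclusion–exclusion the count is 560 − 295 + 1 = 266.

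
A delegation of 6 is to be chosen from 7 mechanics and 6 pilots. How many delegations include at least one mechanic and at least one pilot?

Unrestricted: C(13,6) = 1716 ways to pick any 6 of the 13.
Subtract selections that omit an entire group: no mechanics → C(6,6) = 1; no pilots → C(7,6) = 7.
Both groups omitted at once is impossible, so 1716 − 8 = 1708.

1708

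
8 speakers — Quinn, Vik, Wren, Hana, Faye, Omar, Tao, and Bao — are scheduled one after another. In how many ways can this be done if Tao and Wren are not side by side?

There are 8! = 40320 arrangements in all. If Tao and Wren are adjacent, merging them into one block gives 2·(7)! = 10080 arrangements.
Complementary counting: 40320 − 10080 = 30240.

30240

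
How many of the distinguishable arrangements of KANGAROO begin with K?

Fix K in the first position and arrange the remaining 7 letters.
Those 7 letters have A appearing twice and O appearing twice, giving (7)!/(2!·2!) = 1260.

1260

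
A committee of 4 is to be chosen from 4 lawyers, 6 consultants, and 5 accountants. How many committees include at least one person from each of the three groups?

720

Unrestricted: C(15,4) = 1365 ways to pick any 4 of the 15.
Selections missing a whole group: no lawyers → C(11,4) = 330; no consultants → C(9,4) = 126; no accountants → C(10,4) = 210.
Add back selections omitting two groups (i.e. drawn from a single group): C(4,4) + C(6,4) + C(5,4) = 21.
By inclusion–exclusion: 1365 − 666 + 21 = 720.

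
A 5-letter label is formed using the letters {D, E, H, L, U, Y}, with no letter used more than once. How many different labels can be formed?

720

This is a permutation of 5 out of 6: P(6,5) = 6!/1!.
6 × 5 × 4 × 3 × 2 = 720.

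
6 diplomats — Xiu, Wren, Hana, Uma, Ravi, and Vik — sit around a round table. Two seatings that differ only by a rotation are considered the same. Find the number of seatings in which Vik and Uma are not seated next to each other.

Without the restriction there are (5)! = 120 seatings.
Those with Vik next to Uma: fuse the pair into one unit and seat 5 units around a circle — 2·(4)! = 48.
Subtracting, 120 − 48 = 72.

72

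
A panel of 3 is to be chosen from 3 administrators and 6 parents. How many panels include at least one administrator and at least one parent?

Unrestricted: C(9,3) = 84 ways to pick any 3 of the 9.
Selections missing a whole group: no administrators → C(6,3) = 20; no parents → C(3,3) = 1.
Both groups omitted at once is impossible, so 84 − 21 = 63.

63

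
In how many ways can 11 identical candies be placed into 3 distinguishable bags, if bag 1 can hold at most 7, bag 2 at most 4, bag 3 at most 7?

30

Ignoring the caps, the number of non-negative solutions to x_1+…+x_3 = 11 is C(13,2) = 78.
Subtract solutions that violate a single cap (substitute x_i' = x_i − (cap_i+1)): x_1 ≥ 8 gives C(5,2) = 10; x_2 ≥ 5 gives C(8,2) = 28; x_3 ≥ 8 gives C(5,2) = 10. Together 48.
No two caps can be exceeded simultaneously, so the pair terms are all 0.
By inclusion–exclusion the count is 78 − 48 + 0 = 30.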